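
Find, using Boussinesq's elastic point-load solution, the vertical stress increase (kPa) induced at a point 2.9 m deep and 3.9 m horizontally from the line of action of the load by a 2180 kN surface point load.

Δσ_z ≈ 9.36 kPa

Boussinesq vertical stress below a point load on an elastic half-space:
Δσ_z = 3P/(2πz²) · [1 + (r/z)²]^(−5/2)
r/z = 3.9/2.9 = 1.3448; [1+(r/z)²]^(−5/2) = 0.075647.
Δσ_z = 3×2180/(2π×2.9²) × 0.075647 = 123.77 × 0.075647 = 9.363 kPa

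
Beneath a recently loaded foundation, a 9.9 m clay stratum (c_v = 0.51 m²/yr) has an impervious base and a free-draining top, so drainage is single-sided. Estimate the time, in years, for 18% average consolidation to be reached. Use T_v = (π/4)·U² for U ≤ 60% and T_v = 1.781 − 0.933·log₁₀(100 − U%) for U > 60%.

t ≈ 4.89 years

Drainage path length: H_d = H = 9.9 m (single drainage).
U ≤ 60%: T_v = (π/4)·U² = (π/4)×0.18² = 0.025447.
t = T_v·H_d²/c_v = 0.025447×9.9²/0.51 = 4.89 years.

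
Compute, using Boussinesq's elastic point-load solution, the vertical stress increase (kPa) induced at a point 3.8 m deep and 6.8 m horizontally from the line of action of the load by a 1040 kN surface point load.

Δσ_z ≈ 0.95 kPa

Boussinesq vertical stress below a point load on an elastic half-space:
Δσ_z = 3P/(2πz²) · [1 + (r/z)²]^(−5/2)
r/z = 6.8/3.8 = 1.7895; [1+(r/z)²]^(−5/2) = 0.027625.
Δσ_z = 3×1040/(2π×3.8²) × 0.027625 = 34.388 × 0.027625 = 0.95 kPa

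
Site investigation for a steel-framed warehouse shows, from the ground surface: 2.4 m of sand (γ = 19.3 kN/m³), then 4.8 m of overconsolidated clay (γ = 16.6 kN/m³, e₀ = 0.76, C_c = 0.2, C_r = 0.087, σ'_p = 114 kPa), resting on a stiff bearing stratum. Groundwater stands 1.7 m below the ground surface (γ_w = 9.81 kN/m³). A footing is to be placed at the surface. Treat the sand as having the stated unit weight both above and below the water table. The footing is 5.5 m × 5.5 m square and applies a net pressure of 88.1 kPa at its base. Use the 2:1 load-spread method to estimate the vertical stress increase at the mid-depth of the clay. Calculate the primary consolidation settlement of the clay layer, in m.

S_c ≈ 0.0383 m

Mid-depth of clay below the ground surface: z = 2.4 + 4.8/2 = 4.8 m.
Total vertical stress at mid-clay: σ_v = 19.3×2.4 + 16.6×2.4 = 86.16 kPa.
Pore pressure: u = 9.81×(4.8 − 1.7) = 30.411 kPa.
Initial effective stress: σ'_0 = σ_v − u = 86.16 − 30.411 = 55.749 kPa.
Stress increase at mid-clay by the 2:1 spreading method:
Δσ = qBL/((B+z)(L+z)) = 88.1×5.5×5.5/((5.5+4.8)(5.5+4.8)) = 25.12 kPa
Final effective stress: σ'_f = 55.749 + 25.12 = 80.869 kPa.
σ'_f = 80.869 ≤ σ'_p = 114 kPa, so the clay remains overconsolidated and only the recompression index applies:
S_c = C_r·H/(1+e₀)·log₁₀(σ'_f/σ'_0) = 0.087×4.8/1.76×log₁₀(80.869/55.749)
    = 0.23728 × 0.16154 = 0.03833 m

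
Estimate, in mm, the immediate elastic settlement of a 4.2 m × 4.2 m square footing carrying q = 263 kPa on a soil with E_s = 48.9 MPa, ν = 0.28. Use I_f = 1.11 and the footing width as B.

S_e ≈ 23.1 mm

Immediate (elastic) settlement: S_e = q·B·(1−ν²)/E_s · I_f.
E_s = 48.9 MPa = 48900 kPa.
S_e = 263 × 4.2 × (1 − 0.28²) / 48900 × 1.11
    = 263 × 4.2 × 0.9216 / 48900 × 1.11
    = 0.02311 m = 23.11 mm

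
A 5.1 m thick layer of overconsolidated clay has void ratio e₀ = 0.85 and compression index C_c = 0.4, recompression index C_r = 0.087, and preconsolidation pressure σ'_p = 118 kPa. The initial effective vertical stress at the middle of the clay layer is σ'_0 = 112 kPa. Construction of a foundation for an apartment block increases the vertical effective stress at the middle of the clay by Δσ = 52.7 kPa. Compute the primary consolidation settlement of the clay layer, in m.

S_c ≈ 0.165 m

Final effective stress: σ'_f = 112 + 52.7 = 164.7 kPa.
σ'_f = 164.7 > σ'_p = 118 kPa, so the stress path crosses the preconsolidation pressure — recompression up to σ'_p, then virgin compression beyond:
S_c = H/(1+e₀)·[C_r·log₁₀(σ'_p/σ'_0) + C_c·log₁₀(σ'_f/σ'_p)]
    = 5.1/1.85 × [0.087×log₁₀(118/112) + 0.4×log₁₀(164.7/118)]
    = 2.7568 × [0.0019718 + 0.057925] = 0.1651 m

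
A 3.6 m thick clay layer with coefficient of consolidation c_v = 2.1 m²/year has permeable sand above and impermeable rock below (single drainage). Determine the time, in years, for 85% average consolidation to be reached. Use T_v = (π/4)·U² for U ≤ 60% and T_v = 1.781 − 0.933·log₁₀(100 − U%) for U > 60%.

Drainage path length: H_d = H = 3.6 m (single drainage).
U > 60%: T_v = 1.781 − 0.933·log₁₀(100 − 85) = 0.68371.
t = T_v·H_d²/c_v = 0.68371×3.6²/2.1 = 4.219 years.

t ≈ 4.22 years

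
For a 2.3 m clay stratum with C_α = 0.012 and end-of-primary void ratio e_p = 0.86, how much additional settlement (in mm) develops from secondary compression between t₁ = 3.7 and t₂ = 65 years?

Secondary compression: S_s = C_α·H/(1+e_p)·log₁₀(t₂/t₁)
S_s = 0.012×2.3/(1+0.86)×log₁₀(65/3.7)
    = 0.01484 × 1.245 = 0.01847 m

S_s ≈ 18.5 mm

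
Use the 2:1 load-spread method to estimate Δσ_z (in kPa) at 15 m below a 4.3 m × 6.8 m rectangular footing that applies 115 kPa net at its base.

Δσ_z ≈ 7.99 kPa

By the 2:1 method the load spreads at 1 horizontal : 2 vertical, so at depth z the loaded area has grown by z in each plan dimension:
Δσ = qBL/((B+z)(L+z)) = 115×4.3×6.8/((4.3+15)(6.8+15)) = 7.9921 kPa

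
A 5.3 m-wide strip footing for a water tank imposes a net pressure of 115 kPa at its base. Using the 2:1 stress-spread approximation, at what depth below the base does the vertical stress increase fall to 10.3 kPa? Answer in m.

2:1 spreading — at depth z the loaded area has grown by z in each plan dimension:
qB/(B+z) = Δσ_z ⇒ z = qB/Δσ_z − B = 115×5.3/10.3 − 5.3 = 53.87 m

z ≈ 53.9 m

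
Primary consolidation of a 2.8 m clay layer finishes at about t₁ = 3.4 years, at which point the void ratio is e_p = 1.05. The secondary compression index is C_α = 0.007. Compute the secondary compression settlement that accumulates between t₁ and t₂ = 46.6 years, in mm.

Secondary compression: S_s = C_α·H/(1+e_p)·log₁₀(t₂/t₁)
S_s = 0.007×2.8/(1+1.05)×log₁₀(46.6/3.4)
    = 0.009561 × 1.137 = 0.01087 m

S_s ≈ 10.9 mm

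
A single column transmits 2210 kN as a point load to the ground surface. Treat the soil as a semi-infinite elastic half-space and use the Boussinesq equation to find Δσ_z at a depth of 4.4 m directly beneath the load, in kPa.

Δσ_z ≈ 54.5 kPa

Boussinesq vertical stress below a point load on an elastic half-space:
Δσ_z = 3P/(2πz²) · [1 + (r/z)²]^(−5/2)
r/z = 0/4.4 = 0; [1+(r/z)²]^(−5/2) = 1.
Δσ_z = 3×2210/(2π×4.4²) × 1 = 54.504 × 1 = 54.5 kPa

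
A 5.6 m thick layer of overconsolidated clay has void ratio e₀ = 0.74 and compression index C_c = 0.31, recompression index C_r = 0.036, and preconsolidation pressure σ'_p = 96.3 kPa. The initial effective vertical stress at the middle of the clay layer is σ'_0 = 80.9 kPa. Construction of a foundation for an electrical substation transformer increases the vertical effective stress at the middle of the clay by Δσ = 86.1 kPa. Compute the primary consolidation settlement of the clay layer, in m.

Final effective stress: σ'_f = 80.9 + 86.1 = 167 kPa.
σ'_f = 167 > σ'_p = 96.3 kPa, so the stress path crosses the preconsolidation pressure — recompression up to σ'_p, then virgin compression beyond:
S_c = H/(1+e₀)·[C_r·log₁₀(σ'_p/σ'_0) + C_c·log₁₀(σ'_f/σ'_p)]
    = 5.6/1.74 × [0.036×log₁₀(96.3/80.9) + 0.31×log₁₀(167/96.3)]
    = 3.2184 × [0.0027244 + 0.074118] = 0.2473 m

S_c ≈ 0.247 m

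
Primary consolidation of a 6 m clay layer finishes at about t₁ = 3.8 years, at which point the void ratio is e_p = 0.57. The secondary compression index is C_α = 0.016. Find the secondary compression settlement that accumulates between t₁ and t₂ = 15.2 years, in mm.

S_s ≈ 36.8 mm

Secondary compression: S_s = C_α·H/(1+e_p)·log₁₀(t₂/t₁)
S_s = 0.016×6/(1+0.57)×log₁₀(15.2/3.8)
    = 0.06115 × 0.6021 = 0.03681 m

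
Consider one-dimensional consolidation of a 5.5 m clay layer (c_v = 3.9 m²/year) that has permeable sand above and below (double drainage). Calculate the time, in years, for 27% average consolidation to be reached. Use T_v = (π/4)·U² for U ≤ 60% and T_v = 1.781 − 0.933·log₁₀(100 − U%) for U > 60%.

t ≈ 0.111 years

Drainage path length: H_d = H/2 = 2.75 m (double drainage).
U ≤ 60%: T_v = (π/4)·U² = (π/4)×0.27² = 0.057256.
t = T_v·H_d²/c_v = 0.057256×2.75²/3.9 = 0.111 years.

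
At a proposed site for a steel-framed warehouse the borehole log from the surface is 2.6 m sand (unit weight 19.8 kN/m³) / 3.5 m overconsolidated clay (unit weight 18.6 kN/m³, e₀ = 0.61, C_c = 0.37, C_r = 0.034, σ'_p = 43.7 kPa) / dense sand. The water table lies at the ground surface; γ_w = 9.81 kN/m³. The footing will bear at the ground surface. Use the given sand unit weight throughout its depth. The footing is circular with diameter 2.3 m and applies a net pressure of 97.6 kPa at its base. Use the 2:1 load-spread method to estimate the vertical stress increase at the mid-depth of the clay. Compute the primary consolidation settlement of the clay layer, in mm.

S_c ≈ 69.4 mm

Mid-depth of clay below the ground surface: z = 2.6 + 3.5/2 = 4.35 m.
Total vertical stress at mid-clay: σ_v = 19.8×2.6 + 18.6×1.75 = 84.03 kPa.
Pore pressure: u = 9.81×(4.35 − 0) = 42.673 kPa.
Initial effective stress: σ'_0 = σ_v − u = 84.03 − 42.673 = 41.357 kPa.
Stress increase at mid-clay by the 2:1 spreading method:
Δσ ≈ qD²/(D+z)² = 97.6×2.3²/(2.3+4.35)² = 11.675 kPa
Final effective stress: σ'_f = 41.357 + 11.675 = 53.032 kPa.
σ'_f = 53.032 > σ'_p = 43.7 kPa, so the stress path crosses the preconsolidation pressure — recompression up to σ'_p, then virgin compression beyond:
S_c = H/(1+e₀)·[C_r·log₁₀(σ'_p/σ'_0) + C_c·log₁₀(σ'_f/σ'_p)]
    = 3.5/1.61 × [0.034×log₁₀(43.7/41.357) + 0.37×log₁₀(53.032/43.7)]
    = 2.1739 × [0.0008137 + 0.031101] = 0.06938 m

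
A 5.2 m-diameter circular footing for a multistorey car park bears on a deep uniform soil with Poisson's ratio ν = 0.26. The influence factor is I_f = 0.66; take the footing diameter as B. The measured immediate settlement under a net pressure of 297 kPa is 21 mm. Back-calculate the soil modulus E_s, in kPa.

S_e = q·B·(1−ν²)/E_s · I_f  ⇒  E_s = q·B·(1−ν²)·I_f / S_e.
E_s = 297 × 5.2 × 0.9324 × 0.66 / 0.021 = 45260 kPa

E_s ≈ 45300 kPa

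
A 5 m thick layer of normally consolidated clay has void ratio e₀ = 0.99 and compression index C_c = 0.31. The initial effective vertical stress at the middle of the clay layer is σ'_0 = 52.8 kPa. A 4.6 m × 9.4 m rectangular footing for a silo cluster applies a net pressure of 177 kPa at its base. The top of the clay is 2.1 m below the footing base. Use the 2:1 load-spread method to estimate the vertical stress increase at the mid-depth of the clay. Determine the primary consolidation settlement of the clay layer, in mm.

Mid-depth of clay below the footing base: z = 2.1 + 5/2 = 4.6 m.
Stress increase at mid-clay by the 2:1 spreading method:
Δσ = qBL/((B+z)(L+z)) = 177×4.6×9.4/((4.6+4.6)(9.4+4.6)) = 59.421 kPa
Final effective stress: σ'_f = σ'_0 + Δσ = 52.8 + 59.421 = 112.22 kPa.
Normally consolidated clay, so the full stress increment lies on the virgin compression line:
S_c = C_c·H/(1+e₀)·log₁₀(σ'_f/σ'_0) = 0.31×5/(1+0.99)×log₁₀(112.22/52.8)
    = 0.77889 × 0.32744 = 0.255 m

S_c ≈ 255 mm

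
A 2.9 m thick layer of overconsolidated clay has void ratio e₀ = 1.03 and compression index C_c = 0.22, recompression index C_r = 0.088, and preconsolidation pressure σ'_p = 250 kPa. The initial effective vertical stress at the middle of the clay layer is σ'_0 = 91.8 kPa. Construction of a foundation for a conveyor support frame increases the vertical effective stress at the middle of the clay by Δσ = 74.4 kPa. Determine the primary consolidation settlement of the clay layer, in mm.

S_c ≈ 32.4 mm

Final effective stress: σ'_f = 91.8 + 74.4 = 166.2 kPa.
σ'_f = 166.2 ≤ σ'_p = 250 kPa, so the clay remains overconsolidated and only the recompression index applies:
S_c = C_r·H/(1+e₀)·log₁₀(σ'_f/σ'_0) = 0.088×2.9/2.03×log₁₀(166.2/91.8)
    = 0.12572 × 0.25779 = 0.03241 m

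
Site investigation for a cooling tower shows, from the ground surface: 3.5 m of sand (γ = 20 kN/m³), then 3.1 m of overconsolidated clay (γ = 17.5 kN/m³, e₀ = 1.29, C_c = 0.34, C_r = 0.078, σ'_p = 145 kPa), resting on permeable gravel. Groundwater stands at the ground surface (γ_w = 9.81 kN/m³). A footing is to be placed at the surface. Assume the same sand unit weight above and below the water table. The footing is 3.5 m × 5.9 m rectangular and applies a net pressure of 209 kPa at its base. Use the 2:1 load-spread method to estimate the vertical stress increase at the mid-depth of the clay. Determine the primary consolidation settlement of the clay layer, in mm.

S_c ≈ 31.1 mm

Mid-depth of clay below the ground surface: z = 3.5 + 3.1/2 = 5.05 m.
Total vertical stress at mid-clay: σ_v = 20×3.5 + 17.5×1.55 = 97.125 kPa.
Pore pressure: u = 9.81×(5.05 − 0) = 49.541 kPa.
Initial effective stress: σ'_0 = σ_v − u = 97.125 − 49.541 = 47.584 kPa.
Stress increase at mid-clay by the 2:1 spreading method:
Δσ = qBL/((B+z)(L+z)) = 209×3.5×5.9/((3.5+5.05)(5.9+5.05)) = 46.098 kPa
Final effective stress: σ'_f = 47.584 + 46.098 = 93.682 kPa.
σ'_f = 93.682 ≤ σ'_p = 145 kPa, so the clay remains overconsolidated and only the recompression index applies:
S_c = C_r·H/(1+e₀)·log₁₀(σ'_f/σ'_0) = 0.078×3.1/2.29×log₁₀(93.682/47.584)
    = 0.10559 × 0.2942 = 0.03106 m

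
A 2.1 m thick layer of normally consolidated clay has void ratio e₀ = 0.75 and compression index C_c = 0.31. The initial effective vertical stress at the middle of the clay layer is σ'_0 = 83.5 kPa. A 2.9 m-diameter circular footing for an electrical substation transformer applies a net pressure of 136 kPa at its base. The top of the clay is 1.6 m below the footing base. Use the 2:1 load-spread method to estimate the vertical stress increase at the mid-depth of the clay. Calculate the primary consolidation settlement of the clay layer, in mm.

S_c ≈ 59.4 mm

Mid-depth of clay below the footing base: z = 1.6 + 2.1/2 = 2.65 m.
Stress increase at mid-clay by the 2:1 spreading method:
Δσ ≈ qD²/(D+z)² = 136×2.9²/(2.9+2.65)² = 37.132 kPa
Final effective stress: σ'_f = σ'_0 + Δσ = 83.5 + 37.132 = 120.63 kPa.
Normally consolidated clay, so the full stress increment lies on the virgin compression line:
S_c = C_c·H/(1+e₀)·log₁₀(σ'_f/σ'_0) = 0.31×2.1/(1+0.75)×log₁₀(120.63/83.5)
    = 0.372 × 0.15977 = 0.05943 m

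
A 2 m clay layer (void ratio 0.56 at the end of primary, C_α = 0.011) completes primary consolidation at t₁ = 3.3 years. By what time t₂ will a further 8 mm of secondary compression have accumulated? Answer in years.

S_s = C_α·H/(1+e_p)·log₁₀(t₂/t₁) ⇒ log₁₀(t₂/t₁) = S_s·(1+e_p)/(C_α·H).
log₁₀(t₂/t₁) = 0.008 × (1+0.56) / (0.011×2) = 0.5673
t₂ = t₁ × 10^0.5673 = 3.3 × 3.692 = 12.18 years

t₂ ≈ 12.2 years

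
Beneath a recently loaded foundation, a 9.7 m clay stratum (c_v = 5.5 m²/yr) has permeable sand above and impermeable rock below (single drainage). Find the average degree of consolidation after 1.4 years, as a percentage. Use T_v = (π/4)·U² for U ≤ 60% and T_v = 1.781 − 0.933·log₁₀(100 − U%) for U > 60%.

Drainage path length: H_d = H = 9.7 m (single drainage).
T_v = c_v·t/H_d² = 5.5×1.4/9.7² = 0.081837.
T_v = 0.081837 corresponds to the U ≤ 60% branch:
U = √(4T_v/π) = 0.3228

U ≈ 32.3 %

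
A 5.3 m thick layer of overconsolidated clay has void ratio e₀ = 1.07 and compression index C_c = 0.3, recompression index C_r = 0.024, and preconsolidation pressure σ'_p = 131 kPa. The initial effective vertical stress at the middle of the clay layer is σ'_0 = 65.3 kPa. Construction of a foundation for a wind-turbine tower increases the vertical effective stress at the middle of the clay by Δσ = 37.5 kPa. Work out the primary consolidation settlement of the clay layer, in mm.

S_c ≈ 12.1 mm

Final effective stress: σ'_f = 65.3 + 37.5 = 102.8 kPa.
σ'_f = 102.8 ≤ σ'_p = 131 kPa, so the clay remains overconsolidated and only the recompression index applies:
S_c = C_r·H/(1+e₀)·log₁₀(σ'_f/σ'_0) = 0.024×5.3/2.07×log₁₀(102.8/65.3)
    = 0.06145 × 0.19708 = 0.01211 m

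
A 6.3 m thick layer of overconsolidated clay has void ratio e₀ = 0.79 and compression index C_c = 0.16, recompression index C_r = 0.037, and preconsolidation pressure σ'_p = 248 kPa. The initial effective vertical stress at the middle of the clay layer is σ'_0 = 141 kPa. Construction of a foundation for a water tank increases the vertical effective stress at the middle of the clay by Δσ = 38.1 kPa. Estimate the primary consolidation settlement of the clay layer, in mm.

Final effective stress: σ'_f = 141 + 38.1 = 179.1 kPa.
σ'_f = 179.1 ≤ σ'_p = 248 kPa, so the clay remains overconsolidated and only the recompression index applies:
S_c = C_r·H/(1+e₀)·log₁₀(σ'_f/σ'_0) = 0.037×6.3/1.79×log₁₀(179.1/141)
    = 0.13023 × 0.10388 = 0.01353 m

S_c ≈ 13.5 mm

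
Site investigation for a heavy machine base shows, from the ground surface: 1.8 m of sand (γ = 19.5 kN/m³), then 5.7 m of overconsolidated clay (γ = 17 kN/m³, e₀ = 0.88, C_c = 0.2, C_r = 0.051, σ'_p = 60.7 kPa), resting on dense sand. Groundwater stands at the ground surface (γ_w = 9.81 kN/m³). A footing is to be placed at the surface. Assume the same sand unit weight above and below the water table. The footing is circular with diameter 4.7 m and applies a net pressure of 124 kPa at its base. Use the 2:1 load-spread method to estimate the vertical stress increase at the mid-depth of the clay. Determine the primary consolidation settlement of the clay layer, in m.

S_c ≈ 0.0663 m

Mid-depth of clay below the ground surface: z = 1.8 + 5.7/2 = 4.65 m.
Total vertical stress at mid-clay: σ_v = 19.5×1.8 + 17×2.85 = 83.55 kPa.
Pore pressure: u = 9.81×(4.65 − 0) = 45.617 kPa.
Initial effective stress: σ'_0 = σ_v − u = 83.55 − 45.617 = 37.933 kPa.
Stress increase at mid-clay by the 2:1 spreading method:
Δσ ≈ qD²/(D+z)² = 124×4.7²/(4.7+4.65)² = 31.332 kPa
Final effective stress: σ'_f = 37.933 + 31.332 = 69.265 kPa.
σ'_f = 69.265 > σ'_p = 60.7 kPa, so the stress path crosses the preconsolidation pressure — recompression up to σ'_p, then virgin compression beyond:
S_c = H/(1+e₀)·[C_r·log₁₀(σ'_p/σ'_0) + C_c·log₁₀(σ'_f/σ'_p)]
    = 5.7/1.88 × [0.051×log₁₀(60.7/37.933) + 0.2×log₁₀(69.265/60.7)]
    = 3.0319 × [0.010413 + 0.011465] = 0.06633 m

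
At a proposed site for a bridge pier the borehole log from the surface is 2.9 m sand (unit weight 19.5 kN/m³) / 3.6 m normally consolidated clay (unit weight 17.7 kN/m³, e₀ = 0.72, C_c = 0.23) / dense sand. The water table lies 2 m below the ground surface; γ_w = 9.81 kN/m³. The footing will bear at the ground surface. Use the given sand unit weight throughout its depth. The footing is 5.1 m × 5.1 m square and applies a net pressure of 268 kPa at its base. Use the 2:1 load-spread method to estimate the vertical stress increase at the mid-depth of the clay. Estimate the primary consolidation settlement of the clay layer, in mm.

S_c ≈ 162 mm

Mid-depth of clay below the ground surface: z = 2.9 + 3.6/2 = 4.7 m.
Total vertical stress at mid-clay: σ_v = 19.5×2.9 + 17.7×1.8 = 88.41 kPa.
Pore pressure: u = 9.81×(4.7 − 2) = 26.487 kPa.
Initial effective stress: σ'_0 = σ_v − u = 88.41 − 26.487 = 61.923 kPa.
Stress increase at mid-clay by the 2:1 spreading method:
Δσ = qBL/((B+z)(L+z)) = 268×5.1×5.1/((5.1+4.7)(5.1+4.7)) = 72.581 kPa
Final effective stress: σ'_f = σ'_0 + Δσ = 61.923 + 72.581 = 134.5 kPa.
Normally consolidated clay, so the full stress increment lies on the virgin compression line:
S_c = C_c·H/(1+e₀)·log₁₀(σ'_f/σ'_0) = 0.23×3.6/(1+0.72)×log₁₀(134.5/61.923)
    = 0.4814 × 0.33687 = 0.1622 m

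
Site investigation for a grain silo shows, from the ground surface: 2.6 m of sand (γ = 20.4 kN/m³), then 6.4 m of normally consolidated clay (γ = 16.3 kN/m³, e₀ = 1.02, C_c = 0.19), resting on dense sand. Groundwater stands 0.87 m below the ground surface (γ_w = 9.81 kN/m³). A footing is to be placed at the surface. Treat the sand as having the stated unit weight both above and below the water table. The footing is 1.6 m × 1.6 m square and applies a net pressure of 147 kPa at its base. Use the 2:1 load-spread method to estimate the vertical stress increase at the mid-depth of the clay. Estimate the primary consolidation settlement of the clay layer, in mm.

S_c ≈ 29.8 mm

Mid-depth of clay below the ground surface: z = 2.6 + 6.4/2 = 5.8 m.
Total vertical stress at mid-clay: σ_v = 20.4×2.6 + 16.3×3.2 = 105.2 kPa.
Pore pressure: u = 9.81×(5.8 − 0.87) = 48.363 kPa.
Initial effective stress: σ'_0 = σ_v − u = 105.2 − 48.363 = 56.837 kPa.
Stress increase at mid-clay by the 2:1 spreading method:
Δσ = qBL/((B+z)(L+z)) = 147×1.6×1.6/((1.6+5.8)(1.6+5.8)) = 6.8722 kPa
Final effective stress: σ'_f = σ'_0 + Δσ = 56.837 + 6.8722 = 63.709 kPa.
Normally consolidated clay, so the full stress increment lies on the virgin compression line:
S_c = C_c·H/(1+e₀)·log₁₀(σ'_f/σ'_0) = 0.19×6.4/(1+1.02)×log₁₀(63.709/56.837)
    = 0.60198 × 0.04957 = 0.02984 m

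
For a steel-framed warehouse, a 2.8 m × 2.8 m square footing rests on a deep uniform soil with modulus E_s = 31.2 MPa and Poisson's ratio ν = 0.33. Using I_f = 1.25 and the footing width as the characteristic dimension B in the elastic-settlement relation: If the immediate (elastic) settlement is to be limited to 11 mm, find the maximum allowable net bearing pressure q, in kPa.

E_s = 31.2 MPa = 31200 kPa.
S_e = q·B·(1−ν²)/E_s · I_f  ⇒  q = S_e·E_s / (B·(1−ν²)·I_f).
q = 0.011 × 31200 / (2.8 × 0.8911 × 1.25) = 110 kPa

q ≈ 110 kPa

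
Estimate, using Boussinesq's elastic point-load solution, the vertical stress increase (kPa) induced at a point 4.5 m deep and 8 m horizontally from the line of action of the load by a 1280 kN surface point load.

Δσ_z ≈ 0.855 kPa

Boussinesq vertical stress below a point load on an elastic half-space:
Δσ_z = 3P/(2πz²) · [1 + (r/z)²]^(−5/2)
r/z = 8/4.5 = 1.7778; [1+(r/z)²]^(−5/2) = 0.028323.
Δσ_z = 3×1280/(2π×4.5²) × 0.028323 = 30.18 × 0.028323 = 0.8548 kPa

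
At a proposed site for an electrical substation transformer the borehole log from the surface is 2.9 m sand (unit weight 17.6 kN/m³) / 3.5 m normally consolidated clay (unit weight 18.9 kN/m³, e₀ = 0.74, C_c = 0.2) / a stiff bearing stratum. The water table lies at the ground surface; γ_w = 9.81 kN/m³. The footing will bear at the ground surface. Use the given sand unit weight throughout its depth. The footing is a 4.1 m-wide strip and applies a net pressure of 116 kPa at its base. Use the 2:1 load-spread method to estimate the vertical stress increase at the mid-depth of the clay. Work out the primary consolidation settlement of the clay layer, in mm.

S_c ≈ 154 mm

Mid-depth of clay below the ground surface: z = 2.9 + 3.5/2 = 4.65 m.
Total vertical stress at mid-clay: σ_v = 17.6×2.9 + 18.9×1.75 = 84.115 kPa.
Pore pressure: u = 9.81×(4.65 − 0) = 45.617 kPa.
Initial effective stress: σ'_0 = σ_v − u = 84.115 − 45.617 = 38.498 kPa.
Stress increase at mid-clay by the 2:1 spreading method:
Δσ = qB/(B+z) = 116×4.1/(4.1+4.65) = 54.354 kPa
Final effective stress: σ'_f = σ'_0 + Δσ = 38.498 + 54.354 = 92.852 kPa.
Normally consolidated clay, so the full stress increment lies on the virgin compression line:
S_c = C_c·H/(1+e₀)·log₁₀(σ'_f/σ'_0) = 0.2×3.5/(1+0.74)×log₁₀(92.852/38.498)
    = 0.4023 × 0.38235 = 0.1538 m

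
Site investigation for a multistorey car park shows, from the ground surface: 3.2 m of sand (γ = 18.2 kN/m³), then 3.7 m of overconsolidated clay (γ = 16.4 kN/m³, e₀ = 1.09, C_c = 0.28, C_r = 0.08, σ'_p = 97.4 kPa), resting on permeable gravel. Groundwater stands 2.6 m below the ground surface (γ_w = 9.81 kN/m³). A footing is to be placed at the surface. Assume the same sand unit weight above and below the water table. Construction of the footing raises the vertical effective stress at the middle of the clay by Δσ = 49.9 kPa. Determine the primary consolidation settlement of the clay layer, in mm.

S_c ≈ 60 mm

Mid-depth of clay below the ground surface: z = 3.2 + 3.7/2 = 5.05 m.
Total vertical stress at mid-clay: σ_v = 18.2×3.2 + 16.4×1.85 = 88.58 kPa.
Pore pressure: u = 9.81×(5.05 − 2.6) = 24.035 kPa.
Initial effective stress: σ'_0 = σ_v − u = 88.58 − 24.035 = 64.545 kPa.
Final effective stress: σ'_f = 64.545 + 49.9 = 114.44 kPa.
σ'_f = 114.44 > σ'_p = 97.4 kPa, so the stress path crosses the preconsolidation pressure — recompression up to σ'_p, then virgin compression beyond:
S_c = H/(1+e₀)·[C_r·log₁₀(σ'_p/σ'_0) + C_c·log₁₀(σ'_f/σ'_p)]
    = 3.7/2.09 × [0.08×log₁₀(97.4/64.545) + 0.28×log₁₀(114.44/97.4)]
    = 1.7703 × [0.014296 + 0.019605] = 0.06001 m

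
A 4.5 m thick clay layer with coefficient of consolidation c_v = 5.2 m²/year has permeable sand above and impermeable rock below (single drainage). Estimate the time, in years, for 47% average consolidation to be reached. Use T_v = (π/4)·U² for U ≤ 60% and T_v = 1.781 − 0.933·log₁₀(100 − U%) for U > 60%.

t ≈ 0.676 years

Drainage path length: H_d = H = 4.5 m (single drainage).
U ≤ 60%: T_v = (π/4)·U² = (π/4)×0.47² = 0.17349.
t = T_v·H_d²/c_v = 0.17349×4.5²/5.2 = 0.6756 years.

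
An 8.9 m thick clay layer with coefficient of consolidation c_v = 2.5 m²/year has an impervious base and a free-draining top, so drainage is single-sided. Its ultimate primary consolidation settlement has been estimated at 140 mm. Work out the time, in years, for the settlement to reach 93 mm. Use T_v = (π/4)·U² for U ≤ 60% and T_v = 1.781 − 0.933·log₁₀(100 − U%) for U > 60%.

Drainage path length: H_d = H = 8.9 m (single drainage).
U = S(t)/S_ult = 93/140 = 0.6643.
U > 60%: T_v = 1.781 − 0.933·log₁₀(100 − 66.429) = 0.35727.
t = T_v·H_d²/c_v = 0.35727×8.9²/2.5 = 11.32 years.

t ≈ 11.3 years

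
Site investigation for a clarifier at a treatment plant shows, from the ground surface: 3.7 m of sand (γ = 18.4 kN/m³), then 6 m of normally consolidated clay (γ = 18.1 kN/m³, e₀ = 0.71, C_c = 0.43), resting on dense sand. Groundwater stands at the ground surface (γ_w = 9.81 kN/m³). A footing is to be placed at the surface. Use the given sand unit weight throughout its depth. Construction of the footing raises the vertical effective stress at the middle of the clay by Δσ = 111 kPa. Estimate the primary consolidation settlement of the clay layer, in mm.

Mid-depth of clay below the ground surface: z = 3.7 + 6/2 = 6.7 m.
Total vertical stress at mid-clay: σ_v = 18.4×3.7 + 18.1×3 = 122.38 kPa.
Pore pressure: u = 9.81×(6.7 − 0) = 65.727 kPa.
Initial effective stress: σ'_0 = σ_v − u = 122.38 − 65.727 = 56.653 kPa.
Final effective stress: σ'_f = σ'_0 + Δσ = 56.653 + 111 = 167.65 kPa.
Normally consolidated clay, so the full stress increment lies on the virgin compression line:
S_c = C_c·H/(1+e₀)·log₁₀(σ'_f/σ'_0) = 0.43×6/(1+0.71)×log₁₀(167.65/56.653)
    = 1.5088 × 0.47118 = 0.7109 m

S_c ≈ 711 mm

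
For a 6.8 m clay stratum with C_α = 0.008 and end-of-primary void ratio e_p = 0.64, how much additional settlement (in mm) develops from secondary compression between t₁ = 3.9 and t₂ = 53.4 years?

S_s ≈ 37.7 mm

Secondary compression: S_s = C_α·H/(1+e_p)·log₁₀(t₂/t₁)
S_s = 0.008×6.8/(1+0.64)×log₁₀(53.4/3.9)
    = 0.03317 × 1.136 = 0.0377 m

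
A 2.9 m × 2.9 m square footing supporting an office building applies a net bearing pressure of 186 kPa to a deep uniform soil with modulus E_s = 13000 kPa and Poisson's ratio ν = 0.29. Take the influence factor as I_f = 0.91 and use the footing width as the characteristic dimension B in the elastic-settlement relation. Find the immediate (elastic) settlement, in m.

S_e ≈ 0.0346 m

Immediate (elastic) settlement: S_e = q·B·(1−ν²)/E_s · I_f.
S_e = 186 × 2.9 × (1 − 0.29²) / 13000 × 0.91
    = 186 × 2.9 × 0.9159 / 13000 × 0.91
    = 0.03458 m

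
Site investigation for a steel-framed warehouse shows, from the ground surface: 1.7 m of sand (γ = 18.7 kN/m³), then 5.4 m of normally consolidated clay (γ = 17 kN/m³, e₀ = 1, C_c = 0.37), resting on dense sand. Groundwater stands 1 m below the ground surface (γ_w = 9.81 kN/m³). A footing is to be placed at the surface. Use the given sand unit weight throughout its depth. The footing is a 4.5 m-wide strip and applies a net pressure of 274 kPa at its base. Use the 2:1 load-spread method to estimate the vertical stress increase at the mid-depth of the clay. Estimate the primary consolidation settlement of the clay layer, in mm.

S_c ≈ 615 mm

Mid-depth of clay below the ground surface: z = 1.7 + 5.4/2 = 4.4 m.
Total vertical stress at mid-clay: σ_v = 18.7×1.7 + 17×2.7 = 77.69 kPa.
Pore pressure: u = 9.81×(4.4 − 1) = 33.354 kPa.
Initial effective stress: σ'_0 = σ_v − u = 77.69 − 33.354 = 44.336 kPa.
Stress increase at mid-clay by the 2:1 spreading method:
Δσ = qB/(B+z) = 274×4.5/(4.5+4.4) = 138.54 kPa
Final effective stress: σ'_f = σ'_0 + Δσ = 44.336 + 138.54 = 182.88 kPa.
Normally consolidated clay, so the full stress increment lies on the virgin compression line:
S_c = C_c·H/(1+e₀)·log₁₀(σ'_f/σ'_0) = 0.37×5.4/(1+1)×log₁₀(182.88/44.336)
    = 0.999 × 0.61541 = 0.6148 m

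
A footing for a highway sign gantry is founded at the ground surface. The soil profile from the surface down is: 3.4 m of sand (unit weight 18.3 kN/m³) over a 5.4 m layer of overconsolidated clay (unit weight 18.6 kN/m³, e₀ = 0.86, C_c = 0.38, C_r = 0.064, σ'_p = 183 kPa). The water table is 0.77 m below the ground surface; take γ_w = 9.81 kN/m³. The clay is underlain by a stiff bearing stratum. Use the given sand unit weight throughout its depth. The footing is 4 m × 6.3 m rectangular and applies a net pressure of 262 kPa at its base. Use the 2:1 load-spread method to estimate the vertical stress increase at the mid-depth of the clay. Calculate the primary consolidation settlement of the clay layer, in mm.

Mid-depth of clay below the ground surface: z = 3.4 + 5.4/2 = 6.1 m.
Total vertical stress at mid-clay: σ_v = 18.3×3.4 + 18.6×2.7 = 112.44 kPa.
Pore pressure: u = 9.81×(6.1 − 0.77) = 52.287 kPa.
Initial effective stress: σ'_0 = σ_v − u = 112.44 − 52.287 = 60.153 kPa.
Stress increase at mid-clay by the 2:1 spreading method:
Δσ = qBL/((B+z)(L+z)) = 262×4×6.3/((4+6.1)(6.3+6.1)) = 52.718 kPa
Final effective stress: σ'_f = 60.153 + 52.718 = 112.87 kPa.
σ'_f = 112.87 ≤ σ'_p = 183 kPa, so the clay remains overconsolidated and only the recompression index applies:
S_c = C_r·H/(1+e₀)·log₁₀(σ'_f/σ'_0) = 0.064×5.4/1.86×log₁₀(112.87/60.153)
    = 0.1858 × 0.27332 = 0.05078 m

S_c ≈ 50.8 mm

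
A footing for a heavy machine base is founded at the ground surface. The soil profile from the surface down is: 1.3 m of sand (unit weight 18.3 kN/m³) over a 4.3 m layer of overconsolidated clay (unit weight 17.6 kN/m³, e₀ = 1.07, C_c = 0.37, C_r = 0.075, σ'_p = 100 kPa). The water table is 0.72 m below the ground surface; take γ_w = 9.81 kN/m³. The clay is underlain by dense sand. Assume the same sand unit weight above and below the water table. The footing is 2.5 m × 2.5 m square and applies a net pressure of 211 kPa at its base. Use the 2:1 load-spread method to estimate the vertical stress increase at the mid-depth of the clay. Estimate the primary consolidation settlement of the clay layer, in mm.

Mid-depth of clay below the ground surface: z = 1.3 + 4.3/2 = 3.45 m.
Total vertical stress at mid-clay: σ_v = 18.3×1.3 + 17.6×2.15 = 61.63 kPa.
Pore pressure: u = 9.81×(3.45 − 0.72) = 26.781 kPa.
Initial effective stress: σ'_0 = σ_v − u = 61.63 − 26.781 = 34.849 kPa.
Stress increase at mid-clay by the 2:1 spreading method:
Δσ = qBL/((B+z)(L+z)) = 211×2.5×2.5/((2.5+3.45)(2.5+3.45)) = 37.25 kPa
Final effective stress: σ'_f = 34.849 + 37.25 = 72.099 kPa.
σ'_f = 72.099 ≤ σ'_p = 100 kPa, so the clay remains overconsolidated and only the recompression index applies:
S_c = C_r·H/(1+e₀)·log₁₀(σ'_f/σ'_0) = 0.075×4.3/2.07×log₁₀(72.099/34.849)
    = 0.1558 × 0.31574 = 0.04919 m

S_c ≈ 49.2 mm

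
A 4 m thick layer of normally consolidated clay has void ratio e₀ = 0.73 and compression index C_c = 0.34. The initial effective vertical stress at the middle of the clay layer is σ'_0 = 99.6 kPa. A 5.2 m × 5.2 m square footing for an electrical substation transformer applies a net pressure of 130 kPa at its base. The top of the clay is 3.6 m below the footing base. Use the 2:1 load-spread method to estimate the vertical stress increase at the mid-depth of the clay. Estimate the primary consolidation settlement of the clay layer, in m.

Mid-depth of clay below the footing base: z = 3.6 + 4/2 = 5.6 m.
Stress increase at mid-clay by the 2:1 spreading method:
Δσ = qBL/((B+z)(L+z)) = 130×5.2×5.2/((5.2+5.6)(5.2+5.6)) = 30.137 kPa
Final effective stress: σ'_f = σ'_0 + Δσ = 99.6 + 30.137 = 129.74 kPa.
Normally consolidated clay, so the full stress increment lies on the virgin compression line:
S_c = C_c·H/(1+e₀)·log₁₀(σ'_f/σ'_0) = 0.34×4/(1+0.73)×log₁₀(129.74/99.6)
    = 0.78613 × 0.11481 = 0.09026 m

S_c ≈ 0.0903 m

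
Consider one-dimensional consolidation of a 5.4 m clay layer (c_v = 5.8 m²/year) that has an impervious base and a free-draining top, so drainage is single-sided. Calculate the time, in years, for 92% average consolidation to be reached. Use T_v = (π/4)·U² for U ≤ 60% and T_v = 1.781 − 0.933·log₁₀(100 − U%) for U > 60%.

Drainage path length: H_d = H = 5.4 m (single drainage).
U > 60%: T_v = 1.781 − 0.933·log₁₀(100 − 92) = 0.93842.
t = T_v·H_d²/c_v = 0.93842×5.4²/5.8 = 4.718 years.

t ≈ 4.72 years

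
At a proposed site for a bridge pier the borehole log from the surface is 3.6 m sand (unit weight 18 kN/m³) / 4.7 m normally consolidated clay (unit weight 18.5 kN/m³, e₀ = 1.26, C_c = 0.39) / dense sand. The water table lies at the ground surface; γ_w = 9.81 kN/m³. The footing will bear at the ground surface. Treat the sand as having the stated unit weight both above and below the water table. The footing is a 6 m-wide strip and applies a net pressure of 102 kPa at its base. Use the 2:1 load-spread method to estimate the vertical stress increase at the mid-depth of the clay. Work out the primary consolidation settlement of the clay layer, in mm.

S_c ≈ 249 mm

Mid-depth of clay below the ground surface: z = 3.6 + 4.7/2 = 5.95 m.
Total vertical stress at mid-clay: σ_v = 18×3.6 + 18.5×2.35 = 108.28 kPa.
Pore pressure: u = 9.81×(5.95 − 0) = 58.37 kPa.
Initial effective stress: σ'_0 = σ_v − u = 108.28 − 58.37 = 49.91 kPa.
Stress increase at mid-clay by the 2:1 spreading method:
Δσ = qB/(B+z) = 102×6/(6+5.95) = 51.213 kPa
Final effective stress: σ'_f = σ'_0 + Δσ = 49.91 + 51.213 = 101.12 kPa.
Normally consolidated clay, so the full stress increment lies on the virgin compression line:
S_c = C_c·H/(1+e₀)·log₁₀(σ'_f/σ'_0) = 0.39×4.7/(1+1.26)×log₁₀(101.12/49.91)
    = 0.81106 × 0.30665 = 0.2487 m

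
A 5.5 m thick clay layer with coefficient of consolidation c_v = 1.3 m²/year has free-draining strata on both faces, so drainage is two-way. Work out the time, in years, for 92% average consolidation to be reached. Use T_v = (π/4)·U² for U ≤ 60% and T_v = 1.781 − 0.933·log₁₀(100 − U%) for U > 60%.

t ≈ 5.46 years

Drainage path length: H_d = H/2 = 2.75 m (double drainage).
U > 60%: T_v = 1.781 − 0.933·log₁₀(100 − 92) = 0.93842.
t = T_v·H_d²/c_v = 0.93842×2.75²/1.3 = 5.459 years.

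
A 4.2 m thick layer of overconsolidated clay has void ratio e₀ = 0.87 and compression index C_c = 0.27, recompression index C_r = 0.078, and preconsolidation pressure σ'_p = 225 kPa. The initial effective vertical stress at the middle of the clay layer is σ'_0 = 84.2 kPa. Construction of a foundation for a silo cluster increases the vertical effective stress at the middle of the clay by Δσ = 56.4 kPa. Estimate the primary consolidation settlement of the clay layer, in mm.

Final effective stress: σ'_f = 84.2 + 56.4 = 140.6 kPa.
σ'_f = 140.6 ≤ σ'_p = 225 kPa, so the clay remains overconsolidated and only the recompression index applies:
S_c = C_r·H/(1+e₀)·log₁₀(σ'_f/σ'_0) = 0.078×4.2/1.87×log₁₀(140.6/84.2)
    = 0.17519 × 0.22267 = 0.03901 m

S_c ≈ 39 mm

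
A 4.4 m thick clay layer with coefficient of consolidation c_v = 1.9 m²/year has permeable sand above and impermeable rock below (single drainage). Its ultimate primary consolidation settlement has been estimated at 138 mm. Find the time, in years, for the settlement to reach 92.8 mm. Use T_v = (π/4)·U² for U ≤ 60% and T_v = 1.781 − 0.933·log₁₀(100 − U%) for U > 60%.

t ≈ 3.74 years

Drainage path length: H_d = H = 4.4 m (single drainage).
U = S(t)/S_ult = 92.8/138 = 0.6725.
U > 60%: T_v = 1.781 − 0.933·log₁₀(100 − 67.246) = 0.36726.
t = T_v·H_d²/c_v = 0.36726×4.4²/1.9 = 3.742 years.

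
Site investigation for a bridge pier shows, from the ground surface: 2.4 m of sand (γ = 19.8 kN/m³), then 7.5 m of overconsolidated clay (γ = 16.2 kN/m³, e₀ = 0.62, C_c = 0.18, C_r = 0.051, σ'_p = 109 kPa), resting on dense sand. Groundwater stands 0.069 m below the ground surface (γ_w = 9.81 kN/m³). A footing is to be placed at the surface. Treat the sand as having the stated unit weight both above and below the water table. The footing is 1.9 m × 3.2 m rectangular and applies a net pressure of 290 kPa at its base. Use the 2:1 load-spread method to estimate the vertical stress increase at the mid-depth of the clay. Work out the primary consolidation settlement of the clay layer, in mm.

S_c ≈ 40.3 mm

Mid-depth of clay below the ground surface: z = 2.4 + 7.5/2 = 6.15 m.
Total vertical stress at mid-clay: σ_v = 19.8×2.4 + 16.2×3.75 = 108.27 kPa.
Pore pressure: u = 9.81×(6.15 − 0.069) = 59.655 kPa.
Initial effective stress: σ'_0 = σ_v − u = 108.27 − 59.655 = 48.615 kPa.
Stress increase at mid-clay by the 2:1 spreading method:
Δσ = qBL/((B+z)(L+z)) = 290×1.9×3.2/((1.9+6.15)(3.2+6.15)) = 23.426 kPa
Final effective stress: σ'_f = 48.615 + 23.426 = 72.041 kPa.
σ'_f = 72.041 ≤ σ'_p = 109 kPa, so the clay remains overconsolidated and only the recompression index applies:
S_c = C_r·H/(1+e₀)·log₁₀(σ'_f/σ'_0) = 0.051×7.5/1.62×log₁₀(72.041/48.615)
    = 0.23611 × 0.17081 = 0.04033 m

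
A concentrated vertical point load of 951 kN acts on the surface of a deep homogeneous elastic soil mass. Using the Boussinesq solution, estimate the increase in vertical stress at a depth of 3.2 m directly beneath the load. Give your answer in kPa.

Boussinesq vertical stress below a point load on an elastic half-space:
Δσ_z = 3P/(2πz²) · [1 + (r/z)²]^(−5/2)
r/z = 0/3.2 = 0; [1+(r/z)²]^(−5/2) = 1.
Δσ_z = 3×951/(2π×3.2²) × 1 = 44.343 × 1 = 44.34 kPa

Δσ_z ≈ 44.3 kPa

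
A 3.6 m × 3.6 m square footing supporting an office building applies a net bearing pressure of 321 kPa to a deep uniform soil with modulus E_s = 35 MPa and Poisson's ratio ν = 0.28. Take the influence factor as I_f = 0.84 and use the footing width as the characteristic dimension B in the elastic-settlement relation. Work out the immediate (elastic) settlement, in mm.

Immediate (elastic) settlement: S_e = q·B·(1−ν²)/E_s · I_f.
E_s = 35 MPa = 35000 kPa.
S_e = 321 × 3.6 × (1 − 0.28²) / 35000 × 0.84
    = 321 × 3.6 × 0.9216 / 35000 × 0.84
    = 0.02556 m = 25.56 mm

S_e ≈ 25.6 mm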